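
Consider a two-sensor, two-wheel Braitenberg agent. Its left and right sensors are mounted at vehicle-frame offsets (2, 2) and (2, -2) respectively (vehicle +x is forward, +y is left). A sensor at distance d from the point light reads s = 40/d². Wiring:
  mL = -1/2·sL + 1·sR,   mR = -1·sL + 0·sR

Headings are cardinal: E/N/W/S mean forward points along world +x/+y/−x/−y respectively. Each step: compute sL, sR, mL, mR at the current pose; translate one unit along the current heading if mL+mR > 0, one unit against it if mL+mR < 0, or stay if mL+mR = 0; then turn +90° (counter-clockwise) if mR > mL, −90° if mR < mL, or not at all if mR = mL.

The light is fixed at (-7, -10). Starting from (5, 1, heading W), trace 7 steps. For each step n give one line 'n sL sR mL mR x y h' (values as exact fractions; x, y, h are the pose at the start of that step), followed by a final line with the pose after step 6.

0 40/181 40/269 1860/48689 -40/181 5 1 W
1 4/29 20/197 186/5713 -4/29 6 1 N
2 40/369 40/289 8980/106641 -40/369 6 0 E
3 2/13 10/41 89/533 -2/13 5 0 S
4 40/149 40/221 1540/32929 -40/149 5 -1 W
5 20/121 20/173 690/20933 -20/121 6 -1 N
6 8/65 40/261 1556/16965 -8/65 6 -2 E
final 5 -2 S

n=0: pose=(5,1,W); sL=40/181, sR=40/269; mL=1860/48689, mR=-40/181; mL+mR=-8900/48689 → advance -1; mR−mL=-12620/48689 → turn -1·90°
n=1: pose=(6,1,N); sL=4/29, sR=20/197; mL=186/5713, mR=-4/29; mL+mR=-602/5713 → advance -1; mR−mL=-974/5713 → turn -1·90°
n=2: pose=(6,0,E); sL=40/369, sR=40/289; mL=8980/106641, mR=-40/369; mL+mR=-860/35547 → advance -1; mR−mL=-20540/106641 → turn -1·90°
n=3: pose=(5,0,S); sL=2/13, sR=10/41; mL=89/533, mR=-2/13; mL+mR=7/533 → advance +1; mR−mL=-171/533 → turn -1·90°
n=4: pose=(5,-1,W); sL=40/149, sR=40/221; mL=1540/32929, mR=-40/149; mL+mR=-7300/32929 → advance -1; mR−mL=-10380/32929 → turn -1·90°
n=5: pose=(6,-1,N); sL=20/121, sR=20/173; mL=690/20933, mR=-20/121; mL+mR=-2770/20933 → advance -1; mR−mL=-4150/20933 → turn -1·90°
n=6: pose=(6,-2,E); sL=8/65, sR=40/261; mL=1556/16965, mR=-8/65; mL+mR=-532/16965 → advance -1; mR−mL=-3644/16965 → turn -1·90°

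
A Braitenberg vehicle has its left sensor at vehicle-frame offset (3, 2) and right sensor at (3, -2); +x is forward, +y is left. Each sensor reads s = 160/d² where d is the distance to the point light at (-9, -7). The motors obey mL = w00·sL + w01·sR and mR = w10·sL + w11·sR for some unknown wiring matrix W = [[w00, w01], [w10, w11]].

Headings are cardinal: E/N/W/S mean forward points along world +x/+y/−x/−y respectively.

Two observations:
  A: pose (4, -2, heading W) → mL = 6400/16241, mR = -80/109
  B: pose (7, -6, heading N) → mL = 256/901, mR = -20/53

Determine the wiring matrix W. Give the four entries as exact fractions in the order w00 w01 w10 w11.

1 -1 -1/2 0

obs A: pose=(4,-2,W) → sL=160/109, sR=160/149, mL=6400/16241, mR=-80/109
obs B: pose=(7,-6,N) → sL=40/53, sR=8/17, mL=256/901, mR=-20/53
sensor matrix S = [[160/109, 160/149], [40/53, 8/17]]; det S = -1751040/14633141
solve [mL_A; mL_B] = S·[w00; w01] and [mR_A; mR_B] = S·[w10; w11]:
  w00 = 1, w01 = -1, w10 = -1/2, w11 = 0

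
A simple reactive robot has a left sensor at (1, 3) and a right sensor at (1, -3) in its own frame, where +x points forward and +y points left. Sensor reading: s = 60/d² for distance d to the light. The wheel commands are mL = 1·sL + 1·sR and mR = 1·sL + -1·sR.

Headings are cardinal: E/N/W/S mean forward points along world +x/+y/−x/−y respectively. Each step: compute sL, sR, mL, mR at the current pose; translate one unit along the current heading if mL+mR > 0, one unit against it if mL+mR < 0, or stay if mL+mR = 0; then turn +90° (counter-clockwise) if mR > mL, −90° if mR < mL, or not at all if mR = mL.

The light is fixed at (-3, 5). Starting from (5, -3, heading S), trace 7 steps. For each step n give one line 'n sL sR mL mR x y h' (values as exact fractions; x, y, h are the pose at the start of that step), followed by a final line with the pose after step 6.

n=0: pose=(5,-3,S); sL=30/101, sR=30/53; mL=4620/5353, mR=-1440/5353; mL+mR=60/101 → advance +1; mR−mL=-60/53 → turn -1·90°
n=1: pose=(5,-4,W); sL=60/193, sR=12/17; mL=3336/3281, mR=-1296/3281; mL+mR=120/193 → advance +1; mR−mL=-24/17 → turn -1·90°
n=2: pose=(4,-4,N); sL=3/4, sR=15/41; mL=183/164, mR=63/164; mL+mR=3/2 → advance +1; mR−mL=-30/41 → turn -1·90°
n=3: pose=(4,-3,E); sL=60/89, sR=12/37; mL=3288/3293, mR=1152/3293; mL+mR=120/89 → advance +1; mR−mL=-24/37 → turn -1·90°
n=4: pose=(5,-3,S); sL=30/101, sR=30/53; mL=4620/5353, mR=-1440/5353; mL+mR=60/101 → advance +1; mR−mL=-60/53 → turn -1·90°
n=5: pose=(5,-4,W); sL=60/193, sR=12/17; mL=3336/3281, mR=-1296/3281; mL+mR=120/193 → advance +1; mR−mL=-24/17 → turn -1·90°
n=6: pose=(4,-4,N); sL=3/4, sR=15/41; mL=183/164, mR=63/164; mL+mR=3/2 → advance +1; mR−mL=-30/41 → turn -1·90°

0 30/101 30/53 4620/5353 -1440/5353 5 -3 S
1 60/193 12/17 3336/3281 -1296/3281 5 -4 W
2 3/4 15/41 183/164 63/164 4 -4 N
3 60/89 12/37 3288/3293 1152/3293 4 -3 E
4 30/101 30/53 4620/5353 -1440/5353 5 -3 S
5 60/193 12/17 3336/3281 -1296/3281 5 -4 W
6 3/4 15/41 183/164 63/164 4 -4 N
final 4 -3 E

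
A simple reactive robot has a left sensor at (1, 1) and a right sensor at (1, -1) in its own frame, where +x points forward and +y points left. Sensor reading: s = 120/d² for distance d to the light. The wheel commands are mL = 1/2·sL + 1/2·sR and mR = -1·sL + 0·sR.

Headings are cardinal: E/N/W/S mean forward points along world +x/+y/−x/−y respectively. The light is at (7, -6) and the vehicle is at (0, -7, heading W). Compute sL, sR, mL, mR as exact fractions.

left sensor world pos  = (-1, -8); dL² = 68
right sensor world pos = (-1, -6); dR² = 64
sL = 120/68 = 30/17
sR = 120/64 = 15/8
mL = 1/2·sL + 1/2·sR = 495/272
mR = -1·sL + 0·sR = -30/17

30/17 15/8 495/272 -30/17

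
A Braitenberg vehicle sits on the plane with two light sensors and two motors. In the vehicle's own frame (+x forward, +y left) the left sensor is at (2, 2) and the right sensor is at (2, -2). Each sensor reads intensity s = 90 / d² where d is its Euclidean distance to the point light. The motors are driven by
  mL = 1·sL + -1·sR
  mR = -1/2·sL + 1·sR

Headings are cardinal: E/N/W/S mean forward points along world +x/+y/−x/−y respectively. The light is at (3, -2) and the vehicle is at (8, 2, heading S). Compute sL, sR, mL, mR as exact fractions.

90/53 90/13 -3600/689 4185/689

left sensor world pos  = (10, 0); dL² = 53
right sensor world pos = (6, 0); dR² = 13
sL = 90/53 = 90/53
sR = 90/13 = 90/13
mL = 1·sL + -1·sR = -3600/689
mR = -1/2·sL + 1·sR = 4185/689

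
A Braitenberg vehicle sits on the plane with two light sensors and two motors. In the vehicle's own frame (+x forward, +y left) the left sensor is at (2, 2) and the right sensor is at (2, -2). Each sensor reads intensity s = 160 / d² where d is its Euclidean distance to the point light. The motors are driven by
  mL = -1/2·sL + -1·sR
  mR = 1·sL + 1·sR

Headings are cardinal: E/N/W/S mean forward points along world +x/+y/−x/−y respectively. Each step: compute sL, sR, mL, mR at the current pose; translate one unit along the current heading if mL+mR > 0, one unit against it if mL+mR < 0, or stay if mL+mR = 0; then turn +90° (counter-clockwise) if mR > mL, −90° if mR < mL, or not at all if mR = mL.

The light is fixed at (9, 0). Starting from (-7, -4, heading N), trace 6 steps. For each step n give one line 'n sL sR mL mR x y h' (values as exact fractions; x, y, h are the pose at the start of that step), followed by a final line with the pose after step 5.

n=0: pose=(-7,-4,N); sL=20/41, sR=4/5; mL=-214/205, mR=264/205; mL+mR=10/41 → advance +1; mR−mL=478/205 → turn +1·90°
n=1: pose=(-7,-3,W); sL=160/349, sR=32/65; mL=-16368/22685, mR=21568/22685; mL+mR=80/349 → advance +1; mR−mL=37936/22685 → turn +1·90°
n=2: pose=(-8,-3,S); sL=16/25, sR=80/193; mL=-3544/4825, mR=5088/4825; mL+mR=8/25 → advance +1; mR−mL=8632/4825 → turn +1·90°
n=3: pose=(-8,-4,E); sL=160/229, sR=160/261; mL=-57520/59769, mR=78400/59769; mL+mR=80/229 → advance +1; mR−mL=135920/59769 → turn +1·90°
n=4: pose=(-7,-4,N); sL=20/41, sR=4/5; mL=-214/205, mR=264/205; mL+mR=10/41 → advance +1; mR−mL=478/205 → turn +1·90°
n=5: pose=(-7,-3,W); sL=160/349, sR=32/65; mL=-16368/22685, mR=21568/22685; mL+mR=80/349 → advance +1; mR−mL=37936/22685 → turn +1·90°

0 20/41 4/5 -214/205 264/205 -7 -4 N
1 160/349 32/65 -16368/22685 21568/22685 -7 -3 W
2 16/25 80/193 -3544/4825 5088/4825 -8 -3 S
3 160/229 160/261 -57520/59769 78400/59769 -8 -4 E
4 20/41 4/5 -214/205 264/205 -7 -4 N
5 160/349 32/65 -16368/22685 21568/22685 -7 -3 W
final -8 -3 S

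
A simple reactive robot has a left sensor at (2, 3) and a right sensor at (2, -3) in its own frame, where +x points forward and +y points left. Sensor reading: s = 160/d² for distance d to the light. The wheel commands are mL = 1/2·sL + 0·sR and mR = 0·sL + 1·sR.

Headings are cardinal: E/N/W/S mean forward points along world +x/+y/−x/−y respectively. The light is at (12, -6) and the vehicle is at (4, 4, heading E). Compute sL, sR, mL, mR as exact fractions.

left sensor world pos  = (6, 7); dL² = 205
right sensor world pos = (6, 1); dR² = 85
sL = 160/205 = 32/41
sR = 160/85 = 32/17
mL = 1/2·sL + 0·sR = 16/41
mR = 0·sL + 1·sR = 32/17

32/41 32/17 16/41 32/17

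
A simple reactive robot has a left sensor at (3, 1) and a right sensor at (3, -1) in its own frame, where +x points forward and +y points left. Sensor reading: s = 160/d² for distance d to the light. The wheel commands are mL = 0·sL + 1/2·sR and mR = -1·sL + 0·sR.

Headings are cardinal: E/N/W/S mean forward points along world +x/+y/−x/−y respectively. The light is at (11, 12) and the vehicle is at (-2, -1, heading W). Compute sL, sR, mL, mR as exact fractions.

left sensor world pos  = (-5, -2); dL² = 452
right sensor world pos = (-5, 0); dR² = 400
sL = 160/452 = 40/113
sR = 160/400 = 2/5
mL = 0·sL + 1/2·sR = 1/5
mR = -1·sL + 0·sR = -40/113

40/113 2/5 1/5 -40/113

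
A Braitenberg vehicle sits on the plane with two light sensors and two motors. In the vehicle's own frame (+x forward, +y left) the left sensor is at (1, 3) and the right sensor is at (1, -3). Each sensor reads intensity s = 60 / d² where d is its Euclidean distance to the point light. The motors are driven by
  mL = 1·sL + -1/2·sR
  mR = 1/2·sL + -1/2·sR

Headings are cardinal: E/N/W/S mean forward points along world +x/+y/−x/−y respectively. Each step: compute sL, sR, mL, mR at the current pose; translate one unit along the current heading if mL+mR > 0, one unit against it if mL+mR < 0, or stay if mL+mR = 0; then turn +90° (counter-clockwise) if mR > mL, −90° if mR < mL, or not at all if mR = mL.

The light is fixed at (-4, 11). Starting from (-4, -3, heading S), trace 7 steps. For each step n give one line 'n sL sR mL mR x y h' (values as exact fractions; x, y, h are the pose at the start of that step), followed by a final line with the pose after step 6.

n=0: pose=(-4,-3,S); sL=10/39, sR=10/39; mL=5/39, mR=0; mL+mR=5/39 → advance +1; mR−mL=-5/39 → turn -1·90°
n=1: pose=(-4,-4,W); sL=12/65, sR=12/29; mL=-42/1885, mR=-216/1885; mL+mR=-258/1885 → advance -1; mR−mL=-6/65 → turn -1·90°
n=2: pose=(-3,-4,N); sL=3/10, sR=15/53; mL=42/265, mR=9/1060; mL+mR=177/1060 → advance +1; mR−mL=-3/20 → turn -1·90°
n=3: pose=(-3,-3,E); sL=12/25, sR=60/293; mL=2766/7325, mR=1008/7325; mL+mR=3774/7325 → advance +1; mR−mL=-6/25 → turn -1·90°
n=4: pose=(-2,-3,S); sL=6/25, sR=30/113; mL=303/2825, mR=-36/2825; mL+mR=267/2825 → advance +1; mR−mL=-3/25 → turn -1·90°
n=5: pose=(-2,-4,W); sL=12/65, sR=12/29; mL=-42/1885, mR=-216/1885; mL+mR=-258/1885 → advance -1; mR−mL=-6/65 → turn -1·90°
n=6: pose=(-1,-4,N); sL=15/49, sR=15/58; mL=1005/5684, mR=135/5684; mL+mR=285/1421 → advance +1; mR−mL=-15/98 → turn -1·90°

0 10/39 10/39 5/39 0 -4 -3 S
1 12/65 12/29 -42/1885 -216/1885 -4 -4 W
2 3/10 15/53 42/265 9/1060 -3 -4 N
3 12/25 60/293 2766/7325 1008/7325 -3 -3 E
4 6/25 30/113 303/2825 -36/2825 -2 -3 S
5 12/65 12/29 -42/1885 -216/1885 -2 -4 W
6 15/49 15/58 1005/5684 135/5684 -1 -4 N
final -1 -3 E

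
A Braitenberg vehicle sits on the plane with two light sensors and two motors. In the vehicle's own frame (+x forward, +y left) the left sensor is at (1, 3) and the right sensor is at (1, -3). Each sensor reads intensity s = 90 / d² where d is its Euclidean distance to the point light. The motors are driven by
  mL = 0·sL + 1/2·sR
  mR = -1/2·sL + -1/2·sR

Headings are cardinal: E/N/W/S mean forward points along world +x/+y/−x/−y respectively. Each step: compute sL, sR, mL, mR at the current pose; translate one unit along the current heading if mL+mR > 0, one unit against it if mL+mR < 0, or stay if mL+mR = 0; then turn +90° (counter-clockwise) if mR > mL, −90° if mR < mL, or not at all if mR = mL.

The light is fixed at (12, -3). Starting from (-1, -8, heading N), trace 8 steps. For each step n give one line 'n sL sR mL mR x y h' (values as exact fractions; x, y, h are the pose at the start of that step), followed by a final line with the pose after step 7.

0 45/136 45/58 45/116 -4365/7888 -1 -8 N
1 10/17 2/5 1/5 -42/85 -1 -9 E
2 9/17 45/169 45/338 -1143/2873 -2 -9 S
3 90/289 90/229 45/229 -23310/66181 -2 -8 W
4 45/136 45/58 45/116 -4365/7888 -1 -8 N
5 10/17 2/5 1/5 -42/85 -1 -9 E
6 9/17 45/169 45/338 -1143/2873 -2 -9 S
7 90/289 90/229 45/229 -23310/66181 -2 -8 W
final -1 -8 N

n=0: pose=(-1,-8,N); sL=45/136, sR=45/58; mL=45/116, mR=-4365/7888; mL+mR=-45/272 → advance -1; mR−mL=-7425/7888 → turn -1·90°
n=1: pose=(-1,-9,E); sL=10/17, sR=2/5; mL=1/5, mR=-42/85; mL+mR=-5/17 → advance -1; mR−mL=-59/85 → turn -1·90°
n=2: pose=(-2,-9,S); sL=9/17, sR=45/169; mL=45/338, mR=-1143/2873; mL+mR=-9/34 → advance -1; mR−mL=-3051/5746 → turn -1·90°
n=3: pose=(-2,-8,W); sL=90/289, sR=90/229; mL=45/229, mR=-23310/66181; mL+mR=-45/289 → advance -1; mR−mL=-36315/66181 → turn -1·90°
n=4: pose=(-1,-8,N); sL=45/136, sR=45/58; mL=45/116, mR=-4365/7888; mL+mR=-45/272 → advance -1; mR−mL=-7425/7888 → turn -1·90°
n=5: pose=(-1,-9,E); sL=10/17, sR=2/5; mL=1/5, mR=-42/85; mL+mR=-5/17 → advance -1; mR−mL=-59/85 → turn -1·90°
n=6: pose=(-2,-9,S); sL=9/17, sR=45/169; mL=45/338, mR=-1143/2873; mL+mR=-9/34 → advance -1; mR−mL=-3051/5746 → turn -1·90°
n=7: pose=(-2,-8,W); sL=90/289, sR=90/229; mL=45/229, mR=-23310/66181; mL+mR=-45/289 → advance -1; mR−mL=-36315/66181 → turn -1·90°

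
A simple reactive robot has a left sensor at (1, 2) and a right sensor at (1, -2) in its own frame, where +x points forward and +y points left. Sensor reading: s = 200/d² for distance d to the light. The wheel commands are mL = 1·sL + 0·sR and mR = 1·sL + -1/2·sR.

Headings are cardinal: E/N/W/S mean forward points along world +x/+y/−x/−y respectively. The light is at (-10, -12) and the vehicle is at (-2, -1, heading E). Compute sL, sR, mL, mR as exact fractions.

4/5 100/81 4/5 74/405

left sensor world pos  = (-1, 1); dL² = 250
right sensor world pos = (-1, -3); dR² = 162
sL = 200/250 = 4/5
sR = 200/162 = 100/81
mL = 1·sL + 0·sR = 4/5
mR = 1·sL + -1/2·sR = 74/405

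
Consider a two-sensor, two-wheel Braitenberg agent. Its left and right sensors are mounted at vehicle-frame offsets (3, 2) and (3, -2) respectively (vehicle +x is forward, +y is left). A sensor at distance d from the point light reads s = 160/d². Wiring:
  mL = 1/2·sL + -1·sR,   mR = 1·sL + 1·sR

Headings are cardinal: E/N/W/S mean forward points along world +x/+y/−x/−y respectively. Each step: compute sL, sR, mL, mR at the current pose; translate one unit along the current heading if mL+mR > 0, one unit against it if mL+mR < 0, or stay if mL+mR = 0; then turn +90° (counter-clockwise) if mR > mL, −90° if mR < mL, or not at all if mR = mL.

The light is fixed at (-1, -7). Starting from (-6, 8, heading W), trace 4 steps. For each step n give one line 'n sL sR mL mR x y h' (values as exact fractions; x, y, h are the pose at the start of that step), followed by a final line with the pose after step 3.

0 160/233 160/353 -9040/82249 93760/82249 -6 8 W
1 1 10/13 -7/26 23/13 -7 8 S
2 32/53 160/153 -6032/8109 13376/8109 -7 7 E
3 80/169 80/149 -7560/25181 25440/25181 -6 7 N
final -6 8 W

n=0: pose=(-6,8,W); sL=160/233, sR=160/353; mL=-9040/82249, mR=93760/82249; mL+mR=240/233 → advance +1; mR−mL=102800/82249 → turn +1·90°
n=1: pose=(-7,8,S); sL=1, sR=10/13; mL=-7/26, mR=23/13; mL+mR=3/2 → advance +1; mR−mL=53/26 → turn +1·90°
n=2: pose=(-7,7,E); sL=32/53, sR=160/153; mL=-6032/8109, mR=13376/8109; mL+mR=48/53 → advance +1; mR−mL=19408/8109 → turn +1·90°
n=3: pose=(-6,7,N); sL=80/169, sR=80/149; mL=-7560/25181, mR=25440/25181; mL+mR=120/169 → advance +1; mR−mL=33000/25181 → turn +1·90°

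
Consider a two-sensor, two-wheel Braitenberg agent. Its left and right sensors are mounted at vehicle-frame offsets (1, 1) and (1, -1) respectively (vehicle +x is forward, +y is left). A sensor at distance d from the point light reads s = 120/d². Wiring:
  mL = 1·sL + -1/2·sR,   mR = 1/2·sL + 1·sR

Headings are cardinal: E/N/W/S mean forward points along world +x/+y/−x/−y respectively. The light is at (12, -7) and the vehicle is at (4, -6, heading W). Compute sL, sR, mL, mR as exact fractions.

left sensor world pos  = (3, -7); dL² = 81
right sensor world pos = (3, -5); dR² = 85
sL = 120/81 = 40/27
sR = 120/85 = 24/17
mL = 1·sL + -1/2·sR = 356/459
mR = 1/2·sL + 1·sR = 988/459

40/27 24/17 356/459 988/459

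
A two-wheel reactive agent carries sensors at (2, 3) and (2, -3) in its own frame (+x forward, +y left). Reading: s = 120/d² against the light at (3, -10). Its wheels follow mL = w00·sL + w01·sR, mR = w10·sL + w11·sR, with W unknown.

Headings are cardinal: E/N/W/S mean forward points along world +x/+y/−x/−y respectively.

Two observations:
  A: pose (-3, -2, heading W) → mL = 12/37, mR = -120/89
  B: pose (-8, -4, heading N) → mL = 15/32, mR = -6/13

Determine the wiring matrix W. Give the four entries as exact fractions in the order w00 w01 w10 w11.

obs A: pose=(-3,-2,W) → sL=120/89, sR=24/37, mL=12/37, mR=-120/89
obs B: pose=(-8,-4,N) → sL=6/13, sR=15/16, mL=15/32, mR=-6/13
sensor matrix S = [[120/89, 24/37], [6/13, 15/16]]; det S = 82593/85618
solve [mL_A; mL_B] = S·[w00; w01] and [mR_A; mR_B] = S·[w10; w11]:
  w00 = 0, w01 = 1/2, w10 = -1, w11 = 0

0 1/2 -1 0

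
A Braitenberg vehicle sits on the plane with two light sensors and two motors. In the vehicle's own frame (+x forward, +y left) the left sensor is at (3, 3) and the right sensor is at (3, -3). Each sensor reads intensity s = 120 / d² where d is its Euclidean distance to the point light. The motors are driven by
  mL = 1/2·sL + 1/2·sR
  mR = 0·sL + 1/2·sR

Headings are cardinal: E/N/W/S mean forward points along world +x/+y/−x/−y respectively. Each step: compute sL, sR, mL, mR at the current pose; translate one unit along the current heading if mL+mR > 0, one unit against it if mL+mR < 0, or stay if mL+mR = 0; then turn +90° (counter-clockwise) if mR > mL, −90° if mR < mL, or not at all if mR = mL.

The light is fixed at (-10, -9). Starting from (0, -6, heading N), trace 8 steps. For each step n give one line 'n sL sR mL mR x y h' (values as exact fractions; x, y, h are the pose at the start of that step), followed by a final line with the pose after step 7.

0 24/17 24/41 696/697 12/41 0 -6 N
1 60/109 12/17 1164/1853 6/17 0 -5 E
2 120/197 24/13 3144/2561 12/13 1 -5 S
3 15/8 6/5 123/80 3/5 1 -6 W
4 24/17 24/41 696/697 12/41 0 -6 N
5 60/109 12/17 1164/1853 6/17 0 -5 E
6 120/197 24/13 3144/2561 12/13 1 -5 S
7 15/8 6/5 123/80 3/5 1 -6 W
final 0 -6 N

n=0: pose=(0,-6,N); sL=24/17, sR=24/41; mL=696/697, mR=12/41; mL+mR=900/697 → advance +1; mR−mL=-12/17 → turn -1·90°
n=1: pose=(0,-5,E); sL=60/109, sR=12/17; mL=1164/1853, mR=6/17; mL+mR=1818/1853 → advance +1; mR−mL=-30/109 → turn -1·90°
n=2: pose=(1,-5,S); sL=120/197, sR=24/13; mL=3144/2561, mR=12/13; mL+mR=5508/2561 → advance +1; mR−mL=-60/197 → turn -1·90°
n=3: pose=(1,-6,W); sL=15/8, sR=6/5; mL=123/80, mR=3/5; mL+mR=171/80 → advance +1; mR−mL=-15/16 → turn -1·90°
n=4: pose=(0,-6,N); sL=24/17, sR=24/41; mL=696/697, mR=12/41; mL+mR=900/697 → advance +1; mR−mL=-12/17 → turn -1·90°
n=5: pose=(0,-5,E); sL=60/109, sR=12/17; mL=1164/1853, mR=6/17; mL+mR=1818/1853 → advance +1; mR−mL=-30/109 → turn -1·90°
n=6: pose=(1,-5,S); sL=120/197, sR=24/13; mL=3144/2561, mR=12/13; mL+mR=5508/2561 → advance +1; mR−mL=-60/197 → turn -1·90°
n=7: pose=(1,-6,W); sL=15/8, sR=6/5; mL=123/80, mR=3/5; mL+mR=171/80 → advance +1; mR−mL=-15/16 → turn -1·90°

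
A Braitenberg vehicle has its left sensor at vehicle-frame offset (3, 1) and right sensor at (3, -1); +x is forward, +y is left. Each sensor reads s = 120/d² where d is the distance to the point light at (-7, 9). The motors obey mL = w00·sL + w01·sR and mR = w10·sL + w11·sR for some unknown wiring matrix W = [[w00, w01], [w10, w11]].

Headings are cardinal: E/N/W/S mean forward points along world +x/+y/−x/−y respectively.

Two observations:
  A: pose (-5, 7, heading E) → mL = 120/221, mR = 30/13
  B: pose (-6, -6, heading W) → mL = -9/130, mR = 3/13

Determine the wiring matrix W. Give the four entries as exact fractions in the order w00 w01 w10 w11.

obs A: pose=(-5,7,E) → sL=60/13, sR=60/17, mL=120/221, mR=30/13
obs B: pose=(-6,-6,W) → sL=6/13, sR=3/5, mL=-9/130, mR=3/13
sensor matrix S = [[60/13, 60/17], [6/13, 3/5]]; det S = 252/221
solve [mL_A; mL_B] = S·[w00; w01] and [mR_A; mR_B] = S·[w10; w11]:
  w00 = 1/2, w01 = -1/2, w10 = 1/2, w11 = 0

1/2 -1/2 1/2 0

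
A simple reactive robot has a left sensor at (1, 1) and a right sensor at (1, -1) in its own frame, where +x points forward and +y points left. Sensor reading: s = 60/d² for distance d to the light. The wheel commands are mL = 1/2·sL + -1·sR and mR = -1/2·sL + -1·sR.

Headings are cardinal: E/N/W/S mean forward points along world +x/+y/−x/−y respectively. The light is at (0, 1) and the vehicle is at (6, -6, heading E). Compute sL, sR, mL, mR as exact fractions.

left sensor world pos  = (7, -5); dL² = 85
right sensor world pos = (7, -7); dR² = 113
sL = 60/85 = 12/17
sR = 60/113 = 60/113
mL = 1/2·sL + -1·sR = -342/1921
mR = -1/2·sL + -1·sR = -1698/1921

12/17 60/113 -342/1921 -1698/1921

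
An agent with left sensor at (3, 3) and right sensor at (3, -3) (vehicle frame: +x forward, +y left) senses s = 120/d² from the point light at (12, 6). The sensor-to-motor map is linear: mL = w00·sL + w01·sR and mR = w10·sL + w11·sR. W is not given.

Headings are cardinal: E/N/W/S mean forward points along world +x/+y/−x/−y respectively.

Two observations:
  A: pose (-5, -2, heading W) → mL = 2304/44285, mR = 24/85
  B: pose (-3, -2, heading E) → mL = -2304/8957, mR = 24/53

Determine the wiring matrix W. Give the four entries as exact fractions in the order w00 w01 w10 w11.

-1 1 0 1

obs A: pose=(-5,-2,W) → sL=120/521, sR=24/85, mL=2304/44285, mR=24/85
obs B: pose=(-3,-2,E) → sL=120/169, sR=24/53, mL=-2304/8957, mR=24/53
sensor matrix S = [[120/521, 24/85], [120/169, 24/53]]; det S = -7630848/79332149
solve [mL_A; mL_B] = S·[w00; w01] and [mR_A; mR_B] = S·[w10; w11]:
  w00 = -1, w01 = 1, w10 = 0, w11 = 1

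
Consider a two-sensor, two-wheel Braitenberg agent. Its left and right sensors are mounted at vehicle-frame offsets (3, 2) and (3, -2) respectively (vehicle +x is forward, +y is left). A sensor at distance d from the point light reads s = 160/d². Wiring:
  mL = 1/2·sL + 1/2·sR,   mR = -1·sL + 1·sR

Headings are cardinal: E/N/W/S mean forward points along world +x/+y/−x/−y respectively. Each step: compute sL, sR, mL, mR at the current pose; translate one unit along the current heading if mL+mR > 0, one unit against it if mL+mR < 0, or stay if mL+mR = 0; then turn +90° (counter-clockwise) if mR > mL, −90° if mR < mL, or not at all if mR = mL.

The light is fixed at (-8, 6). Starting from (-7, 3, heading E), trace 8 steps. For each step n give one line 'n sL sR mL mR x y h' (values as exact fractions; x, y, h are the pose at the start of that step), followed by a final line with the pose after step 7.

0 160/17 160/41 4640/697 -3840/697 -7 3 E
1 40/13 40/9 440/117 160/117 -6 3 S
2 160/37 32 672/37 1024/37 -6 2 W
3 80/29 16/5 432/145 64/145 -7 2 S
4 160/53 160/13 5280/689 6400/689 -7 1 W
5 40/17 40/17 40/17 0 -8 1 S
6 160/73 32/5 1568/365 1536/365 -8 0 W
7 80/9 16 112/9 64/9 -9 0 N
final -9 1 E

n=0: pose=(-7,3,E); sL=160/17, sR=160/41; mL=4640/697, mR=-3840/697; mL+mR=800/697 → advance +1; mR−mL=-8480/697 → turn -1·90°
n=1: pose=(-6,3,S); sL=40/13, sR=40/9; mL=440/117, mR=160/117; mL+mR=200/39 → advance +1; mR−mL=-280/117 → turn -1·90°
n=2: pose=(-6,2,W); sL=160/37, sR=32; mL=672/37, mR=1024/37; mL+mR=1696/37 → advance +1; mR−mL=352/37 → turn +1·90°
n=3: pose=(-7,2,S); sL=80/29, sR=16/5; mL=432/145, mR=64/145; mL+mR=496/145 → advance +1; mR−mL=-368/145 → turn -1·90°
n=4: pose=(-7,1,W); sL=160/53, sR=160/13; mL=5280/689, mR=6400/689; mL+mR=11680/689 → advance +1; mR−mL=1120/689 → turn +1·90°
n=5: pose=(-8,1,S); sL=40/17, sR=40/17; mL=40/17, mR=0; mL+mR=40/17 → advance +1; mR−mL=-40/17 → turn -1·90°
n=6: pose=(-8,0,W); sL=160/73, sR=32/5; mL=1568/365, mR=1536/365; mL+mR=3104/365 → advance +1; mR−mL=-32/365 → turn -1·90°
n=7: pose=(-9,0,N); sL=80/9, sR=16; mL=112/9, mR=64/9; mL+mR=176/9 → advance +1; mR−mL=-16/3 → turn -1·90°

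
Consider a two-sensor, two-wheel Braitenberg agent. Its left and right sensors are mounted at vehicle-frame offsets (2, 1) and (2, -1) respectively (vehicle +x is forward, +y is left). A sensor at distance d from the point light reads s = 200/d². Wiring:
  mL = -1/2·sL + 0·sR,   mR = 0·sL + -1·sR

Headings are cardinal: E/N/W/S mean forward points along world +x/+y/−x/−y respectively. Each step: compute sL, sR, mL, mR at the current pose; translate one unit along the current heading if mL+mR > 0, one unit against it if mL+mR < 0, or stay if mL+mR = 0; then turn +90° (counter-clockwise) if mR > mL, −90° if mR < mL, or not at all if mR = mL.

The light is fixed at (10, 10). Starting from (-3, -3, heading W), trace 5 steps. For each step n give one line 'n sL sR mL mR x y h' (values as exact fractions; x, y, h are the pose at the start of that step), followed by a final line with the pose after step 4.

n=0: pose=(-3,-3,W); sL=200/421, sR=200/369; mL=-100/421, mR=-200/369; mL+mR=-121100/155349 → advance -1; mR−mL=-47300/155349 → turn -1·90°
n=1: pose=(-2,-3,N); sL=20/29, sR=100/121; mL=-10/29, mR=-100/121; mL+mR=-4110/3509 → advance -1; mR−mL=-1690/3509 → turn -1·90°
n=2: pose=(-2,-4,E); sL=200/269, sR=8/13; mL=-100/269, mR=-8/13; mL+mR=-3452/3497 → advance -1; mR−mL=-852/3497 → turn -1·90°
n=3: pose=(-3,-4,S); sL=1/2, sR=50/113; mL=-1/4, mR=-50/113; mL+mR=-313/452 → advance -1; mR−mL=-87/452 → turn -1·90°
n=4: pose=(-3,-3,W); sL=200/421, sR=200/369; mL=-100/421, mR=-200/369; mL+mR=-121100/155349 → advance -1; mR−mL=-47300/155349 → turn -1·90°

0 200/421 200/369 -100/421 -200/369 -3 -3 W
1 20/29 100/121 -10/29 -100/121 -2 -3 N
2 200/269 8/13 -100/269 -8/13 -2 -4 E
3 1/2 50/113 -1/4 -50/113 -3 -4 S
4 200/421 200/369 -100/421 -200/369 -3 -3 W
final -2 -3 N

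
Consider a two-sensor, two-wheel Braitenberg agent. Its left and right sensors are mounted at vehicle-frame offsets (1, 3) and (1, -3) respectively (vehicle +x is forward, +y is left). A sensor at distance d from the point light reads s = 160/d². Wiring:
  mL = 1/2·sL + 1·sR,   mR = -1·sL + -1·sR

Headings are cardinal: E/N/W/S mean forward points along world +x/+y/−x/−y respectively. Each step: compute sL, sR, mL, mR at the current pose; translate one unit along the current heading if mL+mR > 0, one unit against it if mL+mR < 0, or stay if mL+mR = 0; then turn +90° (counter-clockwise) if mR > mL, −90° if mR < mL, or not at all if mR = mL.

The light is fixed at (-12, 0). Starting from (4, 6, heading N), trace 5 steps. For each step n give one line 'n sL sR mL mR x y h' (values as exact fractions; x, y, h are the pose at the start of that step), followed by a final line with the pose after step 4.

n=0: pose=(4,6,N); sL=80/109, sR=16/41; mL=3384/4469, mR=-5024/4469; mL+mR=-40/109 → advance -1; mR−mL=-8408/4469 → turn -1·90°
n=1: pose=(4,5,E); sL=160/353, sR=160/293; mL=79920/103429, mR=-103360/103429; mL+mR=-80/353 → advance -1; mR−mL=-183280/103429 → turn -1·90°
n=2: pose=(3,5,S); sL=8/17, sR=1; mL=21/17, mR=-25/17; mL+mR=-4/17 → advance -1; mR−mL=-46/17 → turn -1·90°
n=3: pose=(3,6,W); sL=32/41, sR=160/277; mL=10992/11357, mR=-15424/11357; mL+mR=-16/41 → advance -1; mR−mL=-26416/11357 → turn -1·90°
n=4: pose=(4,6,N); sL=80/109, sR=16/41; mL=3384/4469, mR=-5024/4469; mL+mR=-40/109 → advance -1; mR−mL=-8408/4469 → turn -1·90°

0 80/109 16/41 3384/4469 -5024/4469 4 6 N
1 160/353 160/293 79920/103429 -103360/103429 4 5 E
2 8/17 1 21/17 -25/17 3 5 S
3 32/41 160/277 10992/11357 -15424/11357 3 6 W
4 80/109 16/41 3384/4469 -5024/4469 4 6 N
final 4 5 E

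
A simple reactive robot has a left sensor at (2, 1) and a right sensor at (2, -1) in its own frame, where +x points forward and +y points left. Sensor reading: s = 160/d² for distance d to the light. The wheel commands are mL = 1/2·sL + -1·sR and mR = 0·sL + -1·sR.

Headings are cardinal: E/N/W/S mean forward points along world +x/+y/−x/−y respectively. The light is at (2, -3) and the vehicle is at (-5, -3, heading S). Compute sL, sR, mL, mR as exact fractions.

left sensor world pos  = (-4, -5); dL² = 40
right sensor world pos = (-6, -5); dR² = 68
sL = 160/40 = 4
sR = 160/68 = 40/17
mL = 1/2·sL + -1·sR = -6/17
mR = 0·sL + -1·sR = -40/17

4 40/17 -6/17 -40/17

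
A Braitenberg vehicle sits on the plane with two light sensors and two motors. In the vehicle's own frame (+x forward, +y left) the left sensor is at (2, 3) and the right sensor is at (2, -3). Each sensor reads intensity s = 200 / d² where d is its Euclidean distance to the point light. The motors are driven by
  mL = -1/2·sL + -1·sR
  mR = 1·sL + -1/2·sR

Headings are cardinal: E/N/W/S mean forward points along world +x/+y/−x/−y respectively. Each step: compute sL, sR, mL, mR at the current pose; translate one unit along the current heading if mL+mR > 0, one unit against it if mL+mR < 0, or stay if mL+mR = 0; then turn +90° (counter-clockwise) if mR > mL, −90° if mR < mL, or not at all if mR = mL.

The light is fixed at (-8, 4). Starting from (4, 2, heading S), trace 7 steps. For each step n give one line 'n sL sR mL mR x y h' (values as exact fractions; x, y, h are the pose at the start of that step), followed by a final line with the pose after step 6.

n=0: pose=(4,2,S); sL=200/241, sR=200/97; mL=-57900/23377, mR=-4700/23377; mL+mR=-62600/23377 → advance -1; mR−mL=53200/23377 → turn +1·90°
n=1: pose=(4,3,E); sL=1, sR=50/53; mL=-153/106, mR=28/53; mL+mR=-97/106 → advance -1; mR−mL=209/106 → turn +1·90°
n=2: pose=(3,3,N); sL=40/13, sR=200/197; mL=-6540/2561, mR=6580/2561; mL+mR=40/2561 → advance +1; mR−mL=13120/2561 → turn +1·90°
n=3: pose=(3,4,W); sL=20/9, sR=20/9; mL=-10/3, mR=10/9; mL+mR=-20/9 → advance -1; mR−mL=40/9 → turn +1·90°
n=4: pose=(4,4,S); sL=200/229, sR=40/17; mL=-10860/3893, mR=-1180/3893; mL+mR=-12040/3893 → advance -1; mR−mL=9680/3893 → turn +1·90°
n=5: pose=(4,5,E); sL=50/53, sR=1; mL=-78/53, mR=47/106; mL+mR=-109/106 → advance -1; mR−mL=203/106 → turn +1·90°
n=6: pose=(3,5,N); sL=200/73, sR=40/41; mL=-7020/2993, mR=6740/2993; mL+mR=-280/2993 → advance -1; mR−mL=13760/2993 → turn +1·90°

0 200/241 200/97 -57900/23377 -4700/23377 4 2 S
1 1 50/53 -153/106 28/53 4 3 E
2 40/13 200/197 -6540/2561 6580/2561 3 3 N
3 20/9 20/9 -10/3 10/9 3 4 W
4 200/229 40/17 -10860/3893 -1180/3893 4 4 S
5 50/53 1 -78/53 47/106 4 5 E
6 200/73 40/41 -7020/2993 6740/2993 3 5 N
final 3 4 W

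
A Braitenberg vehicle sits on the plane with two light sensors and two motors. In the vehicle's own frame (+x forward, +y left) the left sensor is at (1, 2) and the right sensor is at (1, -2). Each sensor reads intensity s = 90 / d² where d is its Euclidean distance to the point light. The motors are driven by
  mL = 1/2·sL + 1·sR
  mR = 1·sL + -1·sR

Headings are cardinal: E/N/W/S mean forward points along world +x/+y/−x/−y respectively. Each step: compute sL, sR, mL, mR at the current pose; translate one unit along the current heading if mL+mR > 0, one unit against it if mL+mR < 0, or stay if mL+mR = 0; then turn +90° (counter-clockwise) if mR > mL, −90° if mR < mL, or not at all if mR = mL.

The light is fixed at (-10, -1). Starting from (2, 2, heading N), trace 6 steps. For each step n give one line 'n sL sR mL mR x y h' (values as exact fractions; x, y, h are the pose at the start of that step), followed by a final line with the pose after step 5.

0 45/58 45/106 4995/6148 540/1537 2 2 N
1 18/41 90/173 5247/7093 -576/7093 2 3 E
2 5/13 9/13 23/26 -4/13 3 3 S
3 18/29 90/169 4131/4901 432/4901 3 2 W
4 45/58 45/106 4995/6148 540/1537 2 2 N
5 18/41 90/173 5247/7093 -576/7093 2 3 E
final 3 3 S

n=0: pose=(2,2,N); sL=45/58, sR=45/106; mL=4995/6148, mR=540/1537; mL+mR=135/116 → advance +1; mR−mL=-2835/6148 → turn -1·90°
n=1: pose=(2,3,E); sL=18/41, sR=90/173; mL=5247/7093, mR=-576/7093; mL+mR=27/41 → advance +1; mR−mL=-5823/7093 → turn -1·90°
n=2: pose=(3,3,S); sL=5/13, sR=9/13; mL=23/26, mR=-4/13; mL+mR=15/26 → advance +1; mR−mL=-31/26 → turn -1·90°
n=3: pose=(3,2,W); sL=18/29, sR=90/169; mL=4131/4901, mR=432/4901; mL+mR=27/29 → advance +1; mR−mL=-3699/4901 → turn -1·90°
n=4: pose=(2,2,N); sL=45/58, sR=45/106; mL=4995/6148, mR=540/1537; mL+mR=135/116 → advance +1; mR−mL=-2835/6148 → turn -1·90°
n=5: pose=(2,3,E); sL=18/41, sR=90/173; mL=5247/7093, mR=-576/7093; mL+mR=27/41 → advance +1; mR−mL=-5823/7093 → turn -1·90°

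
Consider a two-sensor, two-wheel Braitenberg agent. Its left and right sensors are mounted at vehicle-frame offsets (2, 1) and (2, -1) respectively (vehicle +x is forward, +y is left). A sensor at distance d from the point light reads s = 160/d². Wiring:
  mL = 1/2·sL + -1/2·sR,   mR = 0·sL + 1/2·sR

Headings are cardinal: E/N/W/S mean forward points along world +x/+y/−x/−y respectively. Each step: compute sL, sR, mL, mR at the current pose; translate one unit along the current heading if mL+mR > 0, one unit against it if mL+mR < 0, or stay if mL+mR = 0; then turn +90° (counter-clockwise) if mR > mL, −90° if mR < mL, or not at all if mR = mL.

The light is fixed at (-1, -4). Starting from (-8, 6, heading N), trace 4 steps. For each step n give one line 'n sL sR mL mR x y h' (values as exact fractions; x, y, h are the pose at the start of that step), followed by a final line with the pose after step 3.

n=0: pose=(-8,6,N); sL=10/13, sR=8/9; mL=-7/117, mR=4/9; mL+mR=5/13 → advance +1; mR−mL=59/117 → turn +1·90°
n=1: pose=(-8,7,W); sL=160/181, sR=32/45; mL=704/8145, mR=16/45; mL+mR=80/181 → advance +1; mR−mL=2192/8145 → turn +1·90°
n=2: pose=(-9,7,S); sL=16/13, sR=80/81; mL=128/1053, mR=40/81; mL+mR=8/13 → advance +1; mR−mL=392/1053 → turn +1·90°
n=3: pose=(-9,6,E); sL=160/157, sR=160/117; mL=-3200/18369, mR=80/117; mL+mR=80/157 → advance +1; mR−mL=15760/18369 → turn +1·90°

0 10/13 8/9 -7/117 4/9 -8 6 N
1 160/181 32/45 704/8145 16/45 -8 7 W
2 16/13 80/81 128/1053 40/81 -9 7 S
3 160/157 160/117 -3200/18369 80/117 -9 6 E
final -8 6 N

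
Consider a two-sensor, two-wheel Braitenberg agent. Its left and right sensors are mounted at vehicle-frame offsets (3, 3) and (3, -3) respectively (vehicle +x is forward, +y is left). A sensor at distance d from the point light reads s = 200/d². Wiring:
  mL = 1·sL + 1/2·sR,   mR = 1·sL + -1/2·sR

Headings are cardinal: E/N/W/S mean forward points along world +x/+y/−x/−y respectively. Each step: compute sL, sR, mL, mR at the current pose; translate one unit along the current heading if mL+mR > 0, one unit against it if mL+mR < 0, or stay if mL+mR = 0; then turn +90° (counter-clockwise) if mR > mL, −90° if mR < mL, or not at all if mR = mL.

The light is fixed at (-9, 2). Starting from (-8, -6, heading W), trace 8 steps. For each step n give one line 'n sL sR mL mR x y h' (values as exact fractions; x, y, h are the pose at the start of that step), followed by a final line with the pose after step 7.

0 8/5 200/29 732/145 -268/145 -8 -6 W
1 100/17 100/17 150/17 50/17 -9 -6 N
2 8 200/109 972/109 772/109 -9 -5 E
3 50/29 25/13 2025/754 575/754 -8 -5 S
4 8/5 200/29 732/145 -268/145 -8 -6 W
5 100/17 100/17 150/17 50/17 -9 -6 N
6 8 200/109 972/109 772/109 -9 -5 E
7 50/29 25/13 2025/754 575/754 -8 -5 S
final -8 -6 W

n=0: pose=(-8,-6,W); sL=8/5, sR=200/29; mL=732/145, mR=-268/145; mL+mR=16/5 → advance +1; mR−mL=-200/29 → turn -1·90°
n=1: pose=(-9,-6,N); sL=100/17, sR=100/17; mL=150/17, mR=50/17; mL+mR=200/17 → advance +1; mR−mL=-100/17 → turn -1·90°
n=2: pose=(-9,-5,E); sL=8, sR=200/109; mL=972/109, mR=772/109; mL+mR=16 → advance +1; mR−mL=-200/109 → turn -1·90°
n=3: pose=(-8,-5,S); sL=50/29, sR=25/13; mL=2025/754, mR=575/754; mL+mR=100/29 → advance +1; mR−mL=-25/13 → turn -1·90°
n=4: pose=(-8,-6,W); sL=8/5, sR=200/29; mL=732/145, mR=-268/145; mL+mR=16/5 → advance +1; mR−mL=-200/29 → turn -1·90°
n=5: pose=(-9,-6,N); sL=100/17, sR=100/17; mL=150/17, mR=50/17; mL+mR=200/17 → advance +1; mR−mL=-100/17 → turn -1·90°
n=6: pose=(-9,-5,E); sL=8, sR=200/109; mL=972/109, mR=772/109; mL+mR=16 → advance +1; mR−mL=-200/109 → turn -1·90°
n=7: pose=(-8,-5,S); sL=50/29, sR=25/13; mL=2025/754, mR=575/754; mL+mR=100/29 → advance +1; mR−mL=-25/13 → turn -1·90°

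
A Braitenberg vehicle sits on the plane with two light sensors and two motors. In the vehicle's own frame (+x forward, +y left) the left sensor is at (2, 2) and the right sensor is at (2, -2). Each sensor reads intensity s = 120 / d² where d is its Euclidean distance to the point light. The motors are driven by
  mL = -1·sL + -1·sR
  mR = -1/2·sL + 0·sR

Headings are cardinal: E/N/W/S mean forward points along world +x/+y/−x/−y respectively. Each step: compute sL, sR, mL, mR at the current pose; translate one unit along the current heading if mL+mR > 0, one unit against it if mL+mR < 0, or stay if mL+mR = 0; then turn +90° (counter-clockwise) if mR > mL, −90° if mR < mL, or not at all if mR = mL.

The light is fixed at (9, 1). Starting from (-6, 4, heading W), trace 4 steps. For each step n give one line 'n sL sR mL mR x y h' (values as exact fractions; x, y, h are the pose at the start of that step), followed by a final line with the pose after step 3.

n=0: pose=(-6,4,W); sL=12/29, sR=60/157; mL=-3624/4553, mR=-6/29; mL+mR=-4566/4553 → advance -1; mR−mL=2682/4553 → turn +1·90°
n=1: pose=(-5,4,S); sL=24/29, sR=120/257; mL=-9648/7453, mR=-12/29; mL+mR=-12732/7453 → advance -1; mR−mL=6564/7453 → turn +1·90°
n=2: pose=(-5,5,E); sL=2/3, sR=30/37; mL=-164/111, mR=-1/3; mL+mR=-67/37 → advance -1; mR−mL=127/111 → turn +1·90°
n=3: pose=(-6,5,N); sL=24/65, sR=24/41; mL=-2544/2665, mR=-12/65; mL+mR=-3036/2665 → advance -1; mR−mL=2052/2665 → turn +1·90°

0 12/29 60/157 -3624/4553 -6/29 -6 4 W
1 24/29 120/257 -9648/7453 -12/29 -5 4 S
2 2/3 30/37 -164/111 -1/3 -5 5 E
3 24/65 24/41 -2544/2665 -12/65 -6 5 N
final -6 4 W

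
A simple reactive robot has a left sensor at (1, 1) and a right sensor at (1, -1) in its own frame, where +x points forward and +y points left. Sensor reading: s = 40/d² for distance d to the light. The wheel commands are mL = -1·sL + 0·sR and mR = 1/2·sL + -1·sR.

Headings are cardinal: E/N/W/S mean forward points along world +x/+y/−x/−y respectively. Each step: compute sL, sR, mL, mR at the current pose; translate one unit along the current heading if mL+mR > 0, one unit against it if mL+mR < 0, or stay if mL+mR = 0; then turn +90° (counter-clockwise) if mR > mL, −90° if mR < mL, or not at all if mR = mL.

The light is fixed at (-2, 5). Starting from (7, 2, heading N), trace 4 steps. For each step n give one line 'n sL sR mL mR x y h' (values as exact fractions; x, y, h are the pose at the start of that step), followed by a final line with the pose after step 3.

0 10/17 5/13 -10/17 -20/221 7 2 N
1 40/89 40/73 -40/89 -2100/6497 7 1 W
2 20/73 20/53 -20/73 -930/3869 8 1 S
3 8/25 40/137 -8/25 -452/3425 8 2 E
final 7 2 N

n=0: pose=(7,2,N); sL=10/17, sR=5/13; mL=-10/17, mR=-20/221; mL+mR=-150/221 → advance -1; mR−mL=110/221 → turn +1·90°
n=1: pose=(7,1,W); sL=40/89, sR=40/73; mL=-40/89, mR=-2100/6497; mL+mR=-5020/6497 → advance -1; mR−mL=820/6497 → turn +1·90°
n=2: pose=(8,1,S); sL=20/73, sR=20/53; mL=-20/73, mR=-930/3869; mL+mR=-1990/3869 → advance -1; mR−mL=130/3869 → turn +1·90°
n=3: pose=(8,2,E); sL=8/25, sR=40/137; mL=-8/25, mR=-452/3425; mL+mR=-1548/3425 → advance -1; mR−mL=644/3425 → turn +1·90°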